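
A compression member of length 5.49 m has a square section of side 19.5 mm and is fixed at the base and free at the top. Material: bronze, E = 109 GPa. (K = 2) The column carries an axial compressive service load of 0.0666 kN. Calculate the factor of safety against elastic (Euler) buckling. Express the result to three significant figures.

n ≈ 1.61

I = a⁴/12 = 19.5⁴/12 = 1.205×10^4 mm⁴
I = 1.205×10^4 mm⁴ = 1.205×10^-8 m⁴
Effective length L_e = K·L = 2 × 5.49 = 10.98 m
P_cr = π²EI / L_e² = π² × 109×10⁹ × 1.205×10^-8 / 10.98² = 107.5 N
Factor of safety n = P_cr / P = 0.10752 / 0.0666 = 1.61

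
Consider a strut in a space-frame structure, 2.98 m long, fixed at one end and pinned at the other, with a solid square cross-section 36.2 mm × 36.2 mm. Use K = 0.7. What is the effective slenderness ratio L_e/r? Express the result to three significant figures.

For a square r = a/√12 = 36.2/√12 = 10.45 mm
L_e = K·L = 0.7 × 2.98 m = 2.086 m = 2086.0 mm
λ = L_e / r_min = 2086.0 / 10.45 = 200

λ ≈ 200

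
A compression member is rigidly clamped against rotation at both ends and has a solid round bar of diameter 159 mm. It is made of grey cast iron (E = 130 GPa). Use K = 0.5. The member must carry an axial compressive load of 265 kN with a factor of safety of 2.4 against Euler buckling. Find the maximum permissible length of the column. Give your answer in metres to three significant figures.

L_max ≈ 15.9 m

I = πd⁴/64 = π×159⁴/64 = 3.137×10^7 mm⁴
I = 3.137×10^-5 m⁴
Required critical load P_cr = n·P = 2.4 × 265 = 636.0 kN = 6.360×10^5 N
From P_cr = π²EI/(K·L)²:  L = (1/K)·√(π²EI/P_cr) = (1/0.5)·√(π²×1.30×10^11×3.137×10^-5/6.360×10^5)
L = 15.9 m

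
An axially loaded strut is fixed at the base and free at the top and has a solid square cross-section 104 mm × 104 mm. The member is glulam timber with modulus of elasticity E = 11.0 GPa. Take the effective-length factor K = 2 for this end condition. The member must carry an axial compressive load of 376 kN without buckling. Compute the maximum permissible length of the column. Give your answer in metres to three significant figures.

I = a⁴/12 = 104⁴/12 = 9.749×10^6 mm⁴
I = 9.749×10^-6 m⁴
At the buckling limit P_cr = P = 3.760×10^5 N
From P_cr = π²EI/(K·L)²:  L = (1/K)·√(π²EI/P_cr) = (1/2)·√(π²×1.10×10^10×9.749×10^-6/3.760×10^5)
L = 0.839 m

L_max ≈ 0.839 m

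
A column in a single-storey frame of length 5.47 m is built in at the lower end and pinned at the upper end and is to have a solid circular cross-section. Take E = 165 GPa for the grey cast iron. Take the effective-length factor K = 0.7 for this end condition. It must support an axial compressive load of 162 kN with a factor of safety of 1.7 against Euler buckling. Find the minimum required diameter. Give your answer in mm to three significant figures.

Required P_cr = n·P = 1.7 × 162 = 275.4 kN
L_e = K·L = 0.7 × 5.47 = 3.829 m
Required I = P_cr·L_e²/(π²E) = 2.754×10^5 × 3.829² / (π² × 1.65×10^11) = 2.479×10^-6 m⁴
I_req = 2.479×10^6 mm⁴
Solid circle: I = πd⁴/64  ⇒  d = (64I/π)^(1/4) = (64×2.479×10^6/π)^(1/4) = 84.3 mm

d ≈ 84.3 mm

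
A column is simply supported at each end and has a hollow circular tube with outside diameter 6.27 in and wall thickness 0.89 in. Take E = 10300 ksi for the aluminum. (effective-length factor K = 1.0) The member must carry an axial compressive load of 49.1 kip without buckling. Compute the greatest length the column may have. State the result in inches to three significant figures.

L_max ≈ 340 in

Inner diameter d_i = 6.27 − 2×0.89 = 4.490 in
I = π(d_o⁴ − d_i⁴)/64 = π(6.27⁴ − 4.490⁴)/64 = 55.91 in⁴
At the buckling limit P_cr = P = 4.910×10^4 lb
From P_cr = π²EI/(K·L)²:  L = (1/K)·√(π²EI/P_cr) = (1/1)·√(π²×1.03×10^7×55.91/4.910×10^4)
L = 340 in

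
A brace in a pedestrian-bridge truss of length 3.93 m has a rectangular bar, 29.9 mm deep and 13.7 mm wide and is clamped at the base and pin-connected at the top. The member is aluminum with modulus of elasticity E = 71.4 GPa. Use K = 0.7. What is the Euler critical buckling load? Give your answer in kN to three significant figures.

Buckling occurs about the weak axis: I_min = h·b³/12 with b = 13.7 mm (the shorter side).
I_min = 29.9×13.7³/12 = 6.407×10^3 mm⁴
I = 6.407×10^3 mm⁴ = 6.407×10^-9 m⁴
Effective length L_e = K·L = 0.7 × 3.93 = 2.751 m
P_cr = π²EI / L_e² = π² × 71.4×10⁹ × 6.407×10^-9 / 2.751² = 596.6 N

P_cr ≈ 0.597 kN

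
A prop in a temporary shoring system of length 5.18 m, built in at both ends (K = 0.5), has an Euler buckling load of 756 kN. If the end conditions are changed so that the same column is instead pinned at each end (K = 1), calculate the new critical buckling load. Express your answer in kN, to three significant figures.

P_cr ∝ 1/K², so P_cr,new = P_cr,old × (K_old/K_new)² = 756 × (0.5/1)²
= 756 × 0.2500 = 189 kN

P_cr ≈ 189 kN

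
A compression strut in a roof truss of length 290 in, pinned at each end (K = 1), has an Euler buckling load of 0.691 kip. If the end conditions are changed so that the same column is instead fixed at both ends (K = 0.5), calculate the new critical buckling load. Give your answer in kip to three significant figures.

P_cr ≈ 2.76 kip

P_cr ∝ 1/K², so P_cr,new = P_cr,old × (K_old/K_new)² = 0.691 × (1/0.5)²
= 0.691 × 4.000 = 2.76 kip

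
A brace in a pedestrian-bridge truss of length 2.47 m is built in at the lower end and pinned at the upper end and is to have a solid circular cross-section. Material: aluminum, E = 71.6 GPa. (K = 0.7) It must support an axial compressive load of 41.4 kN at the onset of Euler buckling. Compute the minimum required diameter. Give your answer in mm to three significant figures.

d ≈ 43.5 mm

L_e = K·L = 0.7 × 2.47 = 1.729 m
Required I = P_cr·L_e²/(π²E) = 4.140×10^4 × 1.729² / (π² × 7.16×10^10) = 1.751×10^-7 m⁴
I_req = 1.751×10^5 mm⁴
Solid circle: I = πd⁴/64  ⇒  d = (64I/π)^(1/4) = (64×1.751×10^5/π)^(1/4) = 43.5 mm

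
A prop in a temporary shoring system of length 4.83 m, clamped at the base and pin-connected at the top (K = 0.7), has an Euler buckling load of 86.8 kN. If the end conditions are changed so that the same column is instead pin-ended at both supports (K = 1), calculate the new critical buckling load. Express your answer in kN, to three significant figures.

P_cr ∝ 1/K², so P_cr,new = P_cr,old × (K_old/K_new)² = 86.8 × (0.7/1)²
= 86.8 × 0.4900 = 42.5 kN

P_cr ≈ 42.5 kN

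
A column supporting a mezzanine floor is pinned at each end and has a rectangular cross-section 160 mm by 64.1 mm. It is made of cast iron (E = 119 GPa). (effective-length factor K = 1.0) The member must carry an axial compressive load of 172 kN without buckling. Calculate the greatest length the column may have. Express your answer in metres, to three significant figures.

L_max ≈ 4.90 m

Buckling occurs about the weak axis: I_min = h·b³/12 with b = 64.1 mm (the shorter side).
I_min = 160×64.1³/12 = 3.512×10^6 mm⁴
I = 3.512×10^-6 m⁴
At the buckling limit P_cr = P = 1.720×10^5 N
From P_cr = π²EI/(K·L)²:  L = (1/K)·√(π²EI/P_cr) = (1/1)·√(π²×1.19×10^11×3.512×10^-6/1.720×10^5)
L = 4.90 m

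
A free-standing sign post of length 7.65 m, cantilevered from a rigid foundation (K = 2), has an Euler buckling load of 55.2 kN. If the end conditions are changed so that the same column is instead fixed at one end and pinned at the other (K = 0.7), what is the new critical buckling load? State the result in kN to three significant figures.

P_cr ≈ 451 kN

P_cr ∝ 1/K², so P_cr,new = P_cr,old × (K_old/K_new)² = 55.2 × (2/0.7)²
= 55.2 × 8.163 = 451 kN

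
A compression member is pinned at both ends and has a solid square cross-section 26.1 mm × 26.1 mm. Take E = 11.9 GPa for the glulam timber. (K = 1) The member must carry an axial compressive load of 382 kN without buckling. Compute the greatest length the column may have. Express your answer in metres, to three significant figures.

L_max ≈ 0.109 m

I = a⁴/12 = 26.1⁴/12 = 3.867×10^4 mm⁴
I = 3.867×10^-8 m⁴
At the buckling limit P_cr = P = 3.820×10^5 N
From P_cr = π²EI/(K·L)²:  L = (1/K)·√(π²EI/P_cr) = (1/1)·√(π²×1.19×10^10×3.867×10^-8/3.820×10^5)
L = 0.109 m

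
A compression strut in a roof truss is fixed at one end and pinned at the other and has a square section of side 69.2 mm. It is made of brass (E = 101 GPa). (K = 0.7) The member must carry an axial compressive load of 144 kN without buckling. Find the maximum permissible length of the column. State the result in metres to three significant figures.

L_max ≈ 5.20 m

I = a⁴/12 = 69.2⁴/12 = 1.911×10^6 mm⁴
I = 1.911×10^-6 m⁴
At the buckling limit P_cr = P = 1.440×10^5 N
From P_cr = π²EI/(K·L)²:  L = (1/K)·√(π²EI/P_cr) = (1/0.7)·√(π²×1.01×10^11×1.911×10^-6/1.440×10^5)
L = 5.20 m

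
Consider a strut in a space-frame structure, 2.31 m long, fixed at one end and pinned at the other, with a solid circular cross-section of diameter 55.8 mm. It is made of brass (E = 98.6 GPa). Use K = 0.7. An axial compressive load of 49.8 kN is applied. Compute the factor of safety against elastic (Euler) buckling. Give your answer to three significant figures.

n ≈ 3.56

I = πd⁴/64 = π×55.8⁴/64 = 4.759×10^5 mm⁴
I = 4.759×10^5 mm⁴ = 4.759×10^-7 m⁴
Effective length L_e = K·L = 0.7 × 2.31 = 1.617 m
P_cr = π²EI / L_e² = π² × 98.6×10⁹ × 4.759×10^-7 / 1.617² = 1.771×10^5 N
Factor of safety n = P_cr / P = 177.12 / 49.8 = 3.56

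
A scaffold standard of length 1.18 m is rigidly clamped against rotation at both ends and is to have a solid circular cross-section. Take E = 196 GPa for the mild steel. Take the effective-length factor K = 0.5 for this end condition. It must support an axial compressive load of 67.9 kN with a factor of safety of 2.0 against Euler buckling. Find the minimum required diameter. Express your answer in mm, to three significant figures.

d ≈ 26.6 mm

Required P_cr = n·P = 2.0 × 67.9 = 135.8 kN
L_e = K·L = 0.5 × 1.18 = 0.5900 m
Required I = P_cr·L_e²/(π²E) = 1.358×10^5 × 0.5900² / (π² × 1.96×10^11) = 2.444×10^-8 m⁴
I_req = 2.444×10^4 mm⁴
Solid circle: I = πd⁴/64  ⇒  d = (64I/π)^(1/4) = (64×2.444×10^4/π)^(1/4) = 26.6 mm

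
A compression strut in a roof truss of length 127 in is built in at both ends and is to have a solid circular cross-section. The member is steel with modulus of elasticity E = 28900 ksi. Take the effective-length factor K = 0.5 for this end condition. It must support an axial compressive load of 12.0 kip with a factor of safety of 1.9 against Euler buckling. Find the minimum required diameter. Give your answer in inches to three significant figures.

Required P_cr = n·P = 1.9 × 12.0 = 22.80 kip
L_e = K·L = 0.5 × 127 = 63.50 in
Required I = P_cr·L_e²/(π²E) = 2.280×10^4 × 63.50² / (π² × 2.89×10^7) = 0.3223 in⁴
Solid circle: I = πd⁴/64  ⇒  d = (64I/π)^(1/4) = (64×0.3223/π)^(1/4) = 1.60 in

d ≈ 1.60 in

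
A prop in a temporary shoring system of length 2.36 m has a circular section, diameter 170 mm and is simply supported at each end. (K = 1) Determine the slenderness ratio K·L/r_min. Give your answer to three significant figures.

For a solid circle r = d/4 = 170/4 = 42.50 mm
L_e = K·L = 1 × 2.36 m = 2.360 m = 2360.0 mm
λ = L_e / r_min = 2360.0 / 42.50 = 55.5

λ ≈ 55.5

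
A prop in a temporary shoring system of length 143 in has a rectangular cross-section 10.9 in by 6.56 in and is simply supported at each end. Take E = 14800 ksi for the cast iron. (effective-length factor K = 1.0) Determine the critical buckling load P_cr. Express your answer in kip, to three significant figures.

P_cr ≈ 1830 kip

Buckling occurs about the weak axis: I_min = h·b³/12 with b = 6.56 in (the shorter side).
I_min = 10.9×6.56³/12 = 256.4 in⁴
Effective length L_e = K·L = 1 × 143 = 143.0 in
P_cr = π²EI / L_e² = π² × 14800×10³ × 256.4 / 143.0² = 1.832×10^6 lb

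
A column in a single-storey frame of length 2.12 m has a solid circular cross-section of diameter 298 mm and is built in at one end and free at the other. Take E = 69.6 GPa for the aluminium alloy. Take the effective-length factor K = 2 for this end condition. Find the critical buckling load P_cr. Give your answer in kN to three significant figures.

I = πd⁴/64 = π×298⁴/64 = 3.871×10^8 mm⁴
I = 3.871×10^8 mm⁴ = 3.871×10^-4 m⁴
Effective length L_e = K·L = 2 × 2.12 = 4.240 m
P_cr = π²EI / L_e² = π² × 69.6×10⁹ × 3.871×10^-4 / 4.240² = 1.479×10^7 N

P_cr ≈ 14800 kN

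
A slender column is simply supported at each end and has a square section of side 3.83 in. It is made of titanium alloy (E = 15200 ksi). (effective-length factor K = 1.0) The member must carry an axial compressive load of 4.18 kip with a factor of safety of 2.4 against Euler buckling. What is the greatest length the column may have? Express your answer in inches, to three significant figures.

L_max ≈ 518 in

I = a⁴/12 = 3.83⁴/12 = 17.93 in⁴
Required critical load P_cr = n·P = 2.4 × 4.18 = 10.03 kip = 1.003×10^4 lb
From P_cr = π²EI/(K·L)²:  L = (1/K)·√(π²EI/P_cr) = (1/1)·√(π²×1.52×10^7×17.93/1.003×10^4)
L = 518 in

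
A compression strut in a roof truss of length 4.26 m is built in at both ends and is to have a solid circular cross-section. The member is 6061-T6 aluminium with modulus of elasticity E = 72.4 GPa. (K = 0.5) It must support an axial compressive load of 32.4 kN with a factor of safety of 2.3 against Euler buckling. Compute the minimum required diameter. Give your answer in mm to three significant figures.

d ≈ 55.7 mm

Required P_cr = n·P = 2.3 × 32.4 = 74.52 kN
L_e = K·L = 0.5 × 4.26 = 2.130 m
Required I = P_cr·L_e²/(π²E) = 7.452×10^4 × 2.130² / (π² × 7.24×10^10) = 4.731×10^-7 m⁴
I_req = 4.731×10^5 mm⁴
Solid circle: I = πd⁴/64  ⇒  d = (64I/π)^(1/4) = (64×4.731×10^5/π)^(1/4) = 55.7 mm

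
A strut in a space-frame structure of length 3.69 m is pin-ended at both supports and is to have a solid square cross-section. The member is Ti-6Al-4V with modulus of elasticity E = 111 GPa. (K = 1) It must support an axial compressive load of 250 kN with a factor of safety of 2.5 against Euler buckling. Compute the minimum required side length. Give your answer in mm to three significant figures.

a ≈ 98.3 mm

Required P_cr = n·P = 2.5 × 250 = 625.0 kN
L_e = K·L = 1 × 3.69 = 3.690 m
Required I = P_cr·L_e²/(π²E) = 6.250×10^5 × 3.690² / (π² × 1.11×10^11) = 7.768×10^-6 m⁴
I_req = 7.768×10^6 mm⁴
Solid square: I = a⁴/12  ⇒  a = (12I)^(1/4) = (12×7.768×10^6)^(1/4) = 98.3 mm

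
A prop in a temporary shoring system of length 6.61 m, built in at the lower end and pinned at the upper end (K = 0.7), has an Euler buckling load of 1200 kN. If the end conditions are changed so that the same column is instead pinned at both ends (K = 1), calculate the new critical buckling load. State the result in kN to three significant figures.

P_cr ∝ 1/K², so P_cr,new = P_cr,old × (K_old/K_new)² = 1200 × (0.7/1)²
= 1200 × 0.4900 = 588 kN

P_cr ≈ 588 kN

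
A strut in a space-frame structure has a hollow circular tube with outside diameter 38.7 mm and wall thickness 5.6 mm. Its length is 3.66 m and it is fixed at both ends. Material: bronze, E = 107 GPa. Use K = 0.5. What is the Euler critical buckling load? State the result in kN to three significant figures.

Inner diameter d_i = 38.7 − 2×5.6 = 27.50 mm
I = π(d_o⁴ − d_i⁴)/64 = π(38.7⁴ − 27.50⁴)/64 = 8.203×10^4 mm⁴
I = 8.203×10^4 mm⁴ = 8.203×10^-8 m⁴
Effective length L_e = K·L = 0.5 × 3.66 = 1.830 m
P_cr = π²EI / L_e² = π² × 107×10⁹ × 8.203×10^-8 / 1.830² = 2.587×10^4 N

P_cr ≈ 25.9 kN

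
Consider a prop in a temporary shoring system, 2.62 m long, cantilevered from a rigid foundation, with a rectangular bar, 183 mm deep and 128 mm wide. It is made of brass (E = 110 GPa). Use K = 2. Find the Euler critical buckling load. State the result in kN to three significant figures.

Buckling occurs about the weak axis: I_min = h·b³/12 with b = 128 mm (the shorter side).
I_min = 183×128³/12 = 3.198×10^7 mm⁴
I = 3.198×10^7 mm⁴ = 3.198×10^-5 m⁴
Effective length L_e = K·L = 2 × 2.62 = 5.240 m
P_cr = π²EI / L_e² = π² × 110×10⁹ × 3.198×10^-5 / 5.240² = 1.265×10^6 N

P_cr ≈ 1260 kN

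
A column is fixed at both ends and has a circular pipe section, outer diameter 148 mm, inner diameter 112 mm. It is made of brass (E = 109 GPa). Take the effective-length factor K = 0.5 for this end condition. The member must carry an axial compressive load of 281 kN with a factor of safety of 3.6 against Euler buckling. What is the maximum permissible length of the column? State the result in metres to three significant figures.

L_max ≈ 8.21 m

d_o = 148 mm, d_i = 112 mm
I = π(d_o⁴ − d_i⁴)/64 = π(148⁴ − 112.0⁴)/64 = 1.583×10^7 mm⁴
I = 1.583×10^-5 m⁴
Required critical load P_cr = n·P = 3.6 × 281 = 1012 kN = 1.012×10^6 N
From P_cr = π²EI/(K·L)²:  L = (1/K)·√(π²EI/P_cr) = (1/0.5)·√(π²×1.09×10^11×1.583×10^-5/1.012×10^6)
L = 8.21 m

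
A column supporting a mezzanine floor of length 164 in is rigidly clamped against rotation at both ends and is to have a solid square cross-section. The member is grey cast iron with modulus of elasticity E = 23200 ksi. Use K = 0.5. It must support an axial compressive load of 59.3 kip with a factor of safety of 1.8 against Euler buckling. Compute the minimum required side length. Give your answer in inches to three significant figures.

a ≈ 2.48 in

Required P_cr = n·P = 1.8 × 59.3 = 106.7 kip
L_e = K·L = 0.5 × 164 = 82.00 in
Required I = P_cr·L_e²/(π²E) = 1.067×10^5 × 82.00² / (π² × 2.32×10^7) = 3.134 in⁴
Solid square: I = a⁴/12  ⇒  a = (12I)^(1/4) = (12×3.134)^(1/4) = 2.48 in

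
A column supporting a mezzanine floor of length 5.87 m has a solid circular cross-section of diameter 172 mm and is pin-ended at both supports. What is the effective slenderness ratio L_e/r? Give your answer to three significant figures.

λ ≈ 137

I = πd⁴/64 = π×172⁴/64 = 4.296×10^7 mm⁴
A = 2.324×10^4 mm²;  r_min = √(I/A) = √(4.296×10^7/2.324×10^4) = 43.00 mm
L_e = K·L = 1 × 5.87 m = 5.870 m = 5870.0 mm
λ = L_e / r_min = 5870.0 / 43.00 = 137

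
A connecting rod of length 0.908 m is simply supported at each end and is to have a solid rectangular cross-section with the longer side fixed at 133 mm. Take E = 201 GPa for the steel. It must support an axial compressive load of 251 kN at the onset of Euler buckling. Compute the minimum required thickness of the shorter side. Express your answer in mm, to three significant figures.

L_e = K·L = 1 × 0.908 = 0.9080 m
Required I = P_cr·L_e²/(π²E) = 2.510×10^5 × 0.9080² / (π² × 2.01×10^11) = 1.043×10^-7 m⁴
I_req = 1.043×10^5 mm⁴
Rectangle, weak axis: I_min = h·b³/12 with h = 133 mm fixed  ⇒  b = (12I/h)^(1/3) = 21.1 mm

b ≈ 21.1 mm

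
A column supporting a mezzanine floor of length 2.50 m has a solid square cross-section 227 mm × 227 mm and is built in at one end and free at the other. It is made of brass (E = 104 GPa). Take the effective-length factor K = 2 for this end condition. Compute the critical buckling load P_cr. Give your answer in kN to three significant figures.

P_cr ≈ 9080 kN

I = a⁴/12 = 227⁴/12 = 2.213×10^8 mm⁴
I = 2.213×10^8 mm⁴ = 2.213×10^-4 m⁴
Effective length L_e = K·L = 2 × 2.50 = 5.000 m
P_cr = π²EI / L_e² = π² × 104×10⁹ × 2.213×10^-4 / 5.000² = 9.085×10^6 N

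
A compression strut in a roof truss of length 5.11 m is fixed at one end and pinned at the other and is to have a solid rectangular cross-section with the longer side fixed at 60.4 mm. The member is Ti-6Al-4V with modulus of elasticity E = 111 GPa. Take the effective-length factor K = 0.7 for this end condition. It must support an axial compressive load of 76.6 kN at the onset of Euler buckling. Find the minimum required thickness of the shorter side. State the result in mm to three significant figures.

b ≈ 56.2 mm

L_e = K·L = 0.7 × 5.11 = 3.577 m
Required I = P_cr·L_e²/(π²E) = 7.660×10^4 × 3.577² / (π² × 1.11×10^11) = 8.946×10^-7 m⁴
I_req = 8.946×10^5 mm⁴
Rectangle, weak axis: I_min = h·b³/12 with h = 60.4 mm fixed  ⇒  b = (12I/h)^(1/3) = 56.2 mm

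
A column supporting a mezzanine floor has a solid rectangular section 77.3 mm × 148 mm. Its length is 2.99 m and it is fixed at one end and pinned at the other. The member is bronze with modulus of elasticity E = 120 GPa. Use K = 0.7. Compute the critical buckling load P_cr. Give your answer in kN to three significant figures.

Buckling occurs about the weak axis: I_min = h·b³/12 with b = 77.3 mm (the shorter side).
I_min = 148×77.3³/12 = 5.697×10^6 mm⁴
I = 5.697×10^6 mm⁴ = 5.697×10^-6 m⁴
Effective length L_e = K·L = 0.7 × 2.99 = 2.093 m
P_cr = π²EI / L_e² = π² × 120×10⁹ × 5.697×10^-6 / 2.093² = 1.540×10^6 N

P_cr ≈ 1540 kN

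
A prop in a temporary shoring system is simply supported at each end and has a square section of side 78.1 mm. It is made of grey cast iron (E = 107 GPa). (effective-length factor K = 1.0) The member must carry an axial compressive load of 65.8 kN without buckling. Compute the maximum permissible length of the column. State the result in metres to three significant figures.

I = a⁴/12 = 78.1⁴/12 = 3.100×10^6 mm⁴
I = 3.100×10^-6 m⁴
At the buckling limit P_cr = P = 6.580×10^4 N
From P_cr = π²EI/(K·L)²:  L = (1/K)·√(π²EI/P_cr) = (1/1)·√(π²×1.07×10^11×3.100×10^-6/6.580×10^4)
L = 7.05 m

L_max ≈ 7.05 m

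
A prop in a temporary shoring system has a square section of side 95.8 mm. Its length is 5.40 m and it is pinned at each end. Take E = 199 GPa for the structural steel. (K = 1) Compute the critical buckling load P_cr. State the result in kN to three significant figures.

I = a⁴/12 = 95.8⁴/12 = 7.019×10^6 mm⁴
I = 7.019×10^6 mm⁴ = 7.019×10^-6 m⁴
Effective length L_e = K·L = 1 × 5.40 = 5.400 m
P_cr = π²EI / L_e² = π² × 199×10⁹ × 7.019×10^-6 / 5.400² = 4.728×10^5 N

P_cr ≈ 473 kN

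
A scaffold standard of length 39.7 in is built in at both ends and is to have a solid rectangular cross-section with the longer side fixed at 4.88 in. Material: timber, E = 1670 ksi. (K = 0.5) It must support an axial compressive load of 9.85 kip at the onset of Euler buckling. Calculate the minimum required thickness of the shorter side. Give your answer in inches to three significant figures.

b ≈ 0.833 in

L_e = K·L = 0.5 × 39.7 = 19.85 in
Required I = P_cr·L_e²/(π²E) = 9.850×10^3 × 19.85² / (π² × 1.67×10^6) = 0.2355 in⁴
Rectangle, weak axis: I_min = h·b³/12 with h = 4.88 in fixed  ⇒  b = (12I/h)^(1/3) = 0.833 in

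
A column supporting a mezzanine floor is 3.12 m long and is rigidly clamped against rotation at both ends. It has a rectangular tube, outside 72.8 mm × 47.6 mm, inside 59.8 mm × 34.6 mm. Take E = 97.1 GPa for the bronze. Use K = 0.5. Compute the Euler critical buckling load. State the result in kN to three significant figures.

Weak-axis I_min = (h_o·b_o³ − h_i·b_i³)/12 with b_o = 47.6, b_i = 34.60 mm (shorter outer/inner sides).
I_min = (72.8×47.6³ − 59.80×34.60³)/12 = 4.479×10^5 mm⁴
I = 4.479×10^5 mm⁴ = 4.479×10^-7 m⁴
Effective length L_e = K·L = 0.5 × 3.12 = 1.560 m
P_cr = π²EI / L_e² = π² × 97.1×10⁹ × 4.479×10^-7 / 1.560² = 1.764×10^5 N

P_cr ≈ 176 kN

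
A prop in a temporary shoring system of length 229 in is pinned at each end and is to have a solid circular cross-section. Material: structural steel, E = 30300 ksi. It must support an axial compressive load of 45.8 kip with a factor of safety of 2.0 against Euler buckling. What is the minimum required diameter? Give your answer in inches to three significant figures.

Required P_cr = n·P = 2.0 × 45.8 = 91.60 kip
L_e = K·L = 1 × 229 = 229.0 in
Required I = P_cr·L_e²/(π²E) = 9.160×10^4 × 229.0² / (π² × 3.03×10^7) = 16.06 in⁴
Solid circle: I = πd⁴/64  ⇒  d = (64I/π)^(1/4) = (64×16.06/π)^(1/4) = 4.25 in

d ≈ 4.25 in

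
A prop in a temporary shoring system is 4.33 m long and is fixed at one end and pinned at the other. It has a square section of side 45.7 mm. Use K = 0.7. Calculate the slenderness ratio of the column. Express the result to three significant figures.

For a square r = a/√12 = 45.7/√12 = 13.19 mm
L_e = K·L = 0.7 × 4.33 m = 3.031 m = 3031.0 mm
λ = L_e / r_min = 3031.0 / 13.19 = 230

λ ≈ 230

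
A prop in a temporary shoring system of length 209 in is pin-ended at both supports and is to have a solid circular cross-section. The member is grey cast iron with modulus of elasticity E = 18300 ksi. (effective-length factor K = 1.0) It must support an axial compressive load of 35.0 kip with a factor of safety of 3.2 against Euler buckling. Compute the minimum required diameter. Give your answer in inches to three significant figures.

d ≈ 4.85 in

Required P_cr = n·P = 3.2 × 35.0 = 112.0 kip
L_e = K·L = 1 × 209 = 209.0 in
Required I = P_cr·L_e²/(π²E) = 1.120×10^5 × 209.0² / (π² × 1.83×10^7) = 27.09 in⁴
Solid circle: I = πd⁴/64  ⇒  d = (64I/π)^(1/4) = (64×27.09/π)^(1/4) = 4.85 in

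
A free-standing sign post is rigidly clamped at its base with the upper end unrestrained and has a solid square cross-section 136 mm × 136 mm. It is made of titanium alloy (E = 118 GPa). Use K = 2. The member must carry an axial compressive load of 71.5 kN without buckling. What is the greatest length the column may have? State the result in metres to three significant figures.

I = a⁴/12 = 136⁴/12 = 2.851×10^7 mm⁴
I = 2.851×10^-5 m⁴
At the buckling limit P_cr = P = 7.150×10^4 N
From P_cr = π²EI/(K·L)²:  L = (1/K)·√(π²EI/P_cr) = (1/2)·√(π²×1.18×10^11×2.851×10^-5/7.150×10^4)
L = 10.8 m

L_max ≈ 10.8 m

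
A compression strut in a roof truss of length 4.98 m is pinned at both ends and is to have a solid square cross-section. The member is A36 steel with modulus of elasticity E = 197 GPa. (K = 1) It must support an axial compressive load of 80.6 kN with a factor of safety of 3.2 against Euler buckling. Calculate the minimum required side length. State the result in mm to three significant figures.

Required P_cr = n·P = 3.2 × 80.6 = 257.9 kN
L_e = K·L = 1 × 4.98 = 4.980 m
Required I = P_cr·L_e²/(π²E) = 2.579×10^5 × 4.980² / (π² × 1.97×10^11) = 3.290×10^-6 m⁴
I_req = 3.290×10^6 mm⁴
Solid square: I = a⁴/12  ⇒  a = (12I)^(1/4) = (12×3.290×10^6)^(1/4) = 79.3 mm

a ≈ 79.3 mm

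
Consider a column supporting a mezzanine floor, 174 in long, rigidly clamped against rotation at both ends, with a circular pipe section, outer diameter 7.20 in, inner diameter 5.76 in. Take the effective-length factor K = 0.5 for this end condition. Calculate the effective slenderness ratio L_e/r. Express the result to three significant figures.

d_o = 7.20 in, d_i = 5.76 in
I = π(d_o⁴ − d_i⁴)/64 = π(7.20⁴ − 5.760⁴)/64 = 77.88 in⁴
A = 14.66 in²;  r_min = √(I/A) = √(77.88/14.66) = 2.305 in
L_e = K·L = 0.5 × 174 = 87.00 in
λ = L_e / r_min = 87.000 / 2.305 = 37.7

λ ≈ 37.7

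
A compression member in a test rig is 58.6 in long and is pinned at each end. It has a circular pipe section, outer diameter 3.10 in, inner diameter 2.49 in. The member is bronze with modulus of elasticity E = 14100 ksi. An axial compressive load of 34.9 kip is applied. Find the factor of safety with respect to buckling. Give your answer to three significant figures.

d_o = 3.10 in, d_i = 2.49 in
I = π(d_o⁴ − d_i⁴)/64 = π(3.10⁴ − 2.490⁴)/64 = 2.646 in⁴
Effective length L_e = K·L = 1 × 58.6 = 58.60 in
P_cr = π²EI / L_e² = π² × 14100×10³ × 2.646 / 58.60² = 1.072×10^5 lb
Factor of safety n = P_cr / P = 107.24 / 34.9 = 3.07

n ≈ 3.07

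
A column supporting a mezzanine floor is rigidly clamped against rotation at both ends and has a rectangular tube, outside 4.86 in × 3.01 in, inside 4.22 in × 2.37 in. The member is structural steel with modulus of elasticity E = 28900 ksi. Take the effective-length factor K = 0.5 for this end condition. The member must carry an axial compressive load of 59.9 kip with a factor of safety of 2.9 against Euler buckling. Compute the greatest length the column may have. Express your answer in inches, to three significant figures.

Weak-axis I_min = (h_o·b_o³ − h_i·b_i³)/12 with b_o = 3.01, b_i = 2.370 in (shorter outer/inner sides).
I_min = (4.86×3.01³ − 4.220×2.370³)/12 = 6.363 in⁴
Required critical load P_cr = n·P = 2.9 × 59.9 = 173.7 kip = 1.737×10^5 lb
From P_cr = π²EI/(K·L)²:  L = (1/K)·√(π²EI/P_cr) = (1/0.5)·√(π²×2.89×10^7×6.363/1.737×10^5)
L = 204 in

L_max ≈ 204 in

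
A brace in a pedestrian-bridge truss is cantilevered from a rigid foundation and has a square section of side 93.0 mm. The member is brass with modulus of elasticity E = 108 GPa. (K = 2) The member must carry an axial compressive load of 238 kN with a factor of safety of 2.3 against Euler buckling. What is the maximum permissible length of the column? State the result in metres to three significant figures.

L_max ≈ 1.74 m

I = a⁴/12 = 93.0⁴/12 = 6.234×10^6 mm⁴
I = 6.234×10^-6 m⁴
Required critical load P_cr = n·P = 2.3 × 238 = 547.4 kN = 5.474×10^5 N
From P_cr = π²EI/(K·L)²:  L = (1/K)·√(π²EI/P_cr) = (1/2)·√(π²×1.08×10^11×6.234×10^-6/5.474×10^5)
L = 1.74 m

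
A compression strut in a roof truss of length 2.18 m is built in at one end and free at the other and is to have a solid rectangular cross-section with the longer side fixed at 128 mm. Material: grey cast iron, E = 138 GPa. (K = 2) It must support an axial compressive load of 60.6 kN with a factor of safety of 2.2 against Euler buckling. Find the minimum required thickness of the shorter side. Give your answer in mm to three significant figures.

b ≈ 55.9 mm

Required P_cr = n·P = 2.2 × 60.6 = 133.3 kN
L_e = K·L = 2 × 2.18 = 4.360 m
Required I = P_cr·L_e²/(π²E) = 1.333×10^5 × 4.360² / (π² × 1.38×10^11) = 1.861×10^-6 m⁴
I_req = 1.861×10^6 mm⁴
Rectangle, weak axis: I_min = h·b³/12 with h = 128 mm fixed  ⇒  b = (12I/h)^(1/3) = 55.9 mm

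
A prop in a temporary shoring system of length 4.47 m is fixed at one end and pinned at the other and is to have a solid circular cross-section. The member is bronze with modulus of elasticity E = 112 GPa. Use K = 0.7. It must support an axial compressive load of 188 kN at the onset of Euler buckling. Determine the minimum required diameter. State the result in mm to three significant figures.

L_e = K·L = 0.7 × 4.47 = 3.129 m
Required I = P_cr·L_e²/(π²E) = 1.880×10^5 × 3.129² / (π² × 1.12×10^11) = 1.665×10^-6 m⁴
I_req = 1.665×10^6 mm⁴
Solid circle: I = πd⁴/64  ⇒  d = (64I/π)^(1/4) = (64×1.665×10^6/π)^(1/4) = 76.3 mm

d ≈ 76.3 mm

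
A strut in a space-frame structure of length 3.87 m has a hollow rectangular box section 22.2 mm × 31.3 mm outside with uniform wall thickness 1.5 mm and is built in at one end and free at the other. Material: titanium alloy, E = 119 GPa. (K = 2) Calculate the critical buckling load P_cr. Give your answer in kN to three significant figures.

P_cr ≈ 0.232 kN

Inner dimensions: h_i = 31.3 − 2×1.5 = 28.30 mm, b_i = 22.2 − 2×1.5 = 19.20 mm
Weak-axis I_min = (h_o·b_o³ − h_i·b_i³)/12 with b_o = 22.2, b_i = 19.20 mm (shorter outer/inner sides).
I_min = (31.3×22.2³ − 28.30×19.20³)/12 = 1.185×10^4 mm⁴
I = 1.185×10^4 mm⁴ = 1.185×10^-8 m⁴
Effective length L_e = K·L = 2 × 3.87 = 7.740 m
P_cr = π²EI / L_e² = π² × 119×10⁹ × 1.185×10^-8 / 7.740² = 232.2 N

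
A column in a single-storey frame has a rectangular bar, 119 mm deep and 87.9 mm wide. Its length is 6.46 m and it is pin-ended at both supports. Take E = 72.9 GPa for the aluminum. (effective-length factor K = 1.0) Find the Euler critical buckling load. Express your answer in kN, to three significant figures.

P_cr ≈ 116 kN

Buckling occurs about the weak axis: I_min = h·b³/12 with b = 87.9 mm (the shorter side).
I_min = 119×87.9³/12 = 6.735×10^6 mm⁴
I = 6.735×10^6 mm⁴ = 6.735×10^-6 m⁴
Effective length L_e = K·L = 1 × 6.46 = 6.460 m
P_cr = π²EI / L_e² = π² × 72.9×10⁹ × 6.735×10^-6 / 6.460² = 1.161×10^5 N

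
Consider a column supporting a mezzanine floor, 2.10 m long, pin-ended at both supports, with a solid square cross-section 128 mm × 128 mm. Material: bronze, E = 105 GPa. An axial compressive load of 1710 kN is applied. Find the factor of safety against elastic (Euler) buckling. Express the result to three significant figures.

I = a⁴/12 = 128⁴/12 = 2.237×10^7 mm⁴
I = 2.237×10^7 mm⁴ = 2.237×10^-5 m⁴
Effective length L_e = K·L = 1 × 2.10 = 2.100 m
P_cr = π²EI / L_e² = π² × 105×10⁹ × 2.237×10^-5 / 2.100² = 5.257×10^6 N
Factor of safety n = P_cr / P = 5256.7 / 1710 = 3.07

n ≈ 3.07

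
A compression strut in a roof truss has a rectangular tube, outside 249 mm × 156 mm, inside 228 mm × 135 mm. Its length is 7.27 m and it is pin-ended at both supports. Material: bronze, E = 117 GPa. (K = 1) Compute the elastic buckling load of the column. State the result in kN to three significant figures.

Weak-axis I_min = (h_o·b_o³ − h_i·b_i³)/12 with b_o = 156, b_i = 135.0 mm (shorter outer/inner sides).
I_min = (249×156³ − 228.0×135.0³)/12 = 3.203×10^7 mm⁴
I = 3.203×10^7 mm⁴ = 3.203×10^-5 m⁴
Effective length L_e = K·L = 1 × 7.27 = 7.270 m
P_cr = π²EI / L_e² = π² × 117×10⁹ × 3.203×10^-5 / 7.270² = 6.998×10^5 N

P_cr ≈ 700 kN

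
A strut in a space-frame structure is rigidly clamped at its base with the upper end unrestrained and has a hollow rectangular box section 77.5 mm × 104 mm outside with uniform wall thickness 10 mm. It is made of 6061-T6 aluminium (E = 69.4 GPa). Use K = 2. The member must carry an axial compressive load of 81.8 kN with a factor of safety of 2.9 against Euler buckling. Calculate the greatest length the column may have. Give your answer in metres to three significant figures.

Inner dimensions: h_i = 104 − 2×10 = 84.00 mm, b_i = 77.5 − 2×10 = 57.50 mm
Weak-axis I_min = (h_o·b_o³ − h_i·b_i³)/12 with b_o = 77.5, b_i = 57.50 mm (shorter outer/inner sides).
I_min = (104×77.5³ − 84.00×57.50³)/12 = 2.703×10^6 mm⁴
I = 2.703×10^-6 m⁴
Required critical load P_cr = n·P = 2.9 × 81.8 = 237.2 kN = 2.372×10^5 N
From P_cr = π²EI/(K·L)²:  L = (1/K)·√(π²EI/P_cr) = (1/2)·√(π²×6.94×10^10×2.703×10^-6/2.372×10^5)
L = 1.40 m

L_max ≈ 1.40 m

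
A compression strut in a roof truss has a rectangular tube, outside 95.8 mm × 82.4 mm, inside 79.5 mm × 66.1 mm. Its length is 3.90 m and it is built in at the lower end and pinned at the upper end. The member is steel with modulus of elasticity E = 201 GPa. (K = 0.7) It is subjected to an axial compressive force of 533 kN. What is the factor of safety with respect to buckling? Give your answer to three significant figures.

n ≈ 1.28

Weak-axis I_min = (h_o·b_o³ − h_i·b_i³)/12 with b_o = 82.4, b_i = 66.10 mm (shorter outer/inner sides).
I_min = (95.8×82.4³ − 79.50×66.10³)/12 = 2.553×10^6 mm⁴
I = 2.553×10^6 mm⁴ = 2.553×10^-6 m⁴
Effective length L_e = K·L = 0.7 × 3.90 = 2.730 m
P_cr = π²EI / L_e² = π² × 201×10⁹ × 2.553×10^-6 / 2.730² = 6.796×10^5 N
Factor of safety n = P_cr / P = 679.59 / 533 = 1.28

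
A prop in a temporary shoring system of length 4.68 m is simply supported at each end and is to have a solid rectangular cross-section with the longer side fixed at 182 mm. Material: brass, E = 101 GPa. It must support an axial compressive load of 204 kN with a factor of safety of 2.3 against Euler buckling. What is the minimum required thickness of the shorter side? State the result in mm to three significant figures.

Required P_cr = n·P = 2.3 × 204 = 469.2 kN
L_e = K·L = 1 × 4.68 = 4.680 m
Required I = P_cr·L_e²/(π²E) = 4.692×10^5 × 4.680² / (π² × 1.01×10^11) = 1.031×10^-5 m⁴
I_req = 1.031×10^7 mm⁴
Rectangle, weak axis: I_min = h·b³/12 with h = 182 mm fixed  ⇒  b = (12I/h)^(1/3) = 87.9 mm

b ≈ 87.9 mm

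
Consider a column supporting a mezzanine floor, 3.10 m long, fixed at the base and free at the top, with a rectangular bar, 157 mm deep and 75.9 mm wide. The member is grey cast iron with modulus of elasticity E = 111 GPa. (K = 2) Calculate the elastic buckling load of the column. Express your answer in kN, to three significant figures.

P_cr ≈ 163 kN

Buckling occurs about the weak axis: I_min = h·b³/12 with b = 75.9 mm (the shorter side).
I_min = 157×75.9³/12 = 5.721×10^6 mm⁴
I = 5.721×10^6 mm⁴ = 5.721×10^-6 m⁴
Effective length L_e = K·L = 2 × 3.10 = 6.200 m
P_cr = π²EI / L_e² = π² × 111×10⁹ × 5.721×10^-6 / 6.200² = 1.630×10^5 N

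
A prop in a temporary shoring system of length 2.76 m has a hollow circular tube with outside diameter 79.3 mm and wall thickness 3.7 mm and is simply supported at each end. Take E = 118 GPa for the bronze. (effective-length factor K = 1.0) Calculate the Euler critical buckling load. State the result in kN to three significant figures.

Inner diameter d_i = 79.3 − 2×3.7 = 71.90 mm
I = π(d_o⁴ − d_i⁴)/64 = π(79.3⁴ − 71.90⁴)/64 = 6.293×10^5 mm⁴
I = 6.293×10^5 mm⁴ = 6.293×10^-7 m⁴
Effective length L_e = K·L = 1 × 2.76 = 2.760 m
P_cr = π²EI / L_e² = π² × 118×10⁹ × 6.293×10^-7 / 2.760² = 9.621×10^4 N

P_cr ≈ 96.2 kN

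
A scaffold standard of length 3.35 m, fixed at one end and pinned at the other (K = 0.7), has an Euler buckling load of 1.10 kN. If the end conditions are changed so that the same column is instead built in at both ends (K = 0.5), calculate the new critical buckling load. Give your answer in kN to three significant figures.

P_cr ∝ 1/K², so P_cr,new = P_cr,old × (K_old/K_new)² = 1.10 × (0.7/0.5)²
= 1.10 × 1.960 = 2.16 kN

P_cr ≈ 2.16 kN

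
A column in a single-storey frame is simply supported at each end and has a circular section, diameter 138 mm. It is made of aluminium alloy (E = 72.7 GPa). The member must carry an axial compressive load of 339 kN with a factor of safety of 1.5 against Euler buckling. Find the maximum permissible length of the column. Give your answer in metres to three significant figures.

L_max ≈ 5.01 m

I = πd⁴/64 = π×138⁴/64 = 1.780×10^7 mm⁴
I = 1.780×10^-5 m⁴
Required critical load P_cr = n·P = 1.5 × 339 = 508.5 kN = 5.085×10^5 N
From P_cr = π²EI/(K·L)²:  L = (1/K)·√(π²EI/P_cr) = (1/1)·√(π²×7.27×10^10×1.780×10^-5/5.085×10^5)
L = 5.01 m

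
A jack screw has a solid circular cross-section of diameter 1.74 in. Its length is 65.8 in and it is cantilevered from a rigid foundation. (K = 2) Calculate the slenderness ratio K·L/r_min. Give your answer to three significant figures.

λ ≈ 303

I = πd⁴/64 = π×1.74⁴/64 = 0.4500 in⁴
A = 2.378 in²;  r_min = √(I/A) = √(0.4500/2.378) = 0.4350 in
L_e = K·L = 2 × 65.8 = 131.6 in
λ = L_e / r_min = 131.60 / 0.4350 = 303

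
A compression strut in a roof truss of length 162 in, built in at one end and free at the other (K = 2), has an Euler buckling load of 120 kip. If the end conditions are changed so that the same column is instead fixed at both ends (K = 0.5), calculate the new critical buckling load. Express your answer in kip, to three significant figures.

P_cr ≈ 1920 kip

P_cr ∝ 1/K², so P_cr,new = P_cr,old × (K_old/K_new)² = 120 × (2/0.5)²
= 120 × 16.00 = 1920 kip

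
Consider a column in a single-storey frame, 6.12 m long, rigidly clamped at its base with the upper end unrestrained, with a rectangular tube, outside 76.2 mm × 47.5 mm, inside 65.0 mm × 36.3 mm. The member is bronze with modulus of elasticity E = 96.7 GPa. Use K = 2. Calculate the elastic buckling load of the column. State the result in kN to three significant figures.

Weak-axis I_min = (h_o·b_o³ − h_i·b_i³)/12 with b_o = 47.5, b_i = 36.30 mm (shorter outer/inner sides).
I_min = (76.2×47.5³ − 65.00×36.30³)/12 = 4.215×10^5 mm⁴
I = 4.215×10^5 mm⁴ = 4.215×10^-7 m⁴
Effective length L_e = K·L = 2 × 6.12 = 12.24 m
P_cr = π²EI / L_e² = π² × 96.7×10⁹ × 4.215×10^-7 / 12.24² = 2.685×10^3 N

P_cr ≈ 2.68 kN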